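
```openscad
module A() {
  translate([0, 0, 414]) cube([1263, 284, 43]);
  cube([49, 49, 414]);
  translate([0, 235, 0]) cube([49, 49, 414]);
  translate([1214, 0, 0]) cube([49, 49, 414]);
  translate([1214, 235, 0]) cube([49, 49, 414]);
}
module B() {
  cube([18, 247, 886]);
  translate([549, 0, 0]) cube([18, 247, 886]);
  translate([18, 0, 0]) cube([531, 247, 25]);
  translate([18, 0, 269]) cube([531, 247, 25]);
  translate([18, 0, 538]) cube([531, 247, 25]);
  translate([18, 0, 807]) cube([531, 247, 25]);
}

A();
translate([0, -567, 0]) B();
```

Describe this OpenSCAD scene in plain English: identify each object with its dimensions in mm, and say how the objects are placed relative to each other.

A is a long wooden bench with a 1263 mm (x) × 284 mm (y) seat, 43 mm thick, its top surface 457 mm above the floor. Four 49 mm square legs at the seat corners, flush with the edges, run from z = 0 to the seat underside.

B is an open bookshelf. Two side panels, each 18 mm thick, 247 mm deep and 886 mm tall, stand 567 mm apart (outside-to-outside). Between them sit 4 shelves, each 25 mm thick and 247 mm deep, spanning the full gap between the sides. The bottom shelf rests on the floor (its underside at z = 0) and the clear gap between one shelf's top and the next shelf's underside is 244 mm.

The bookshelf is on the floor beside the bench on its −y side.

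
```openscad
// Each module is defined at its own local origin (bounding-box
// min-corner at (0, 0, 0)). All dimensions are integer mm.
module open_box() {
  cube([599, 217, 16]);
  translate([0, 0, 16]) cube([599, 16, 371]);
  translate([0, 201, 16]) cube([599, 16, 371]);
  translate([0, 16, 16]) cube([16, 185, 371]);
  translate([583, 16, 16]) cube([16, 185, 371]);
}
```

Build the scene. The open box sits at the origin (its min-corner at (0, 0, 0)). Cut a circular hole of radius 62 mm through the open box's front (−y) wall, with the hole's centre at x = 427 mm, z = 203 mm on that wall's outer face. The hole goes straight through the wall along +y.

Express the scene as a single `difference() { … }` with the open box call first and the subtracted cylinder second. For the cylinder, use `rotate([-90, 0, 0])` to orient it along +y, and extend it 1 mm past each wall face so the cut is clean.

difference() {
  open_box();
  translate([427, -1, 203]) rotate([-90, 0, 0]) cylinder(h = 18, r = 62);
}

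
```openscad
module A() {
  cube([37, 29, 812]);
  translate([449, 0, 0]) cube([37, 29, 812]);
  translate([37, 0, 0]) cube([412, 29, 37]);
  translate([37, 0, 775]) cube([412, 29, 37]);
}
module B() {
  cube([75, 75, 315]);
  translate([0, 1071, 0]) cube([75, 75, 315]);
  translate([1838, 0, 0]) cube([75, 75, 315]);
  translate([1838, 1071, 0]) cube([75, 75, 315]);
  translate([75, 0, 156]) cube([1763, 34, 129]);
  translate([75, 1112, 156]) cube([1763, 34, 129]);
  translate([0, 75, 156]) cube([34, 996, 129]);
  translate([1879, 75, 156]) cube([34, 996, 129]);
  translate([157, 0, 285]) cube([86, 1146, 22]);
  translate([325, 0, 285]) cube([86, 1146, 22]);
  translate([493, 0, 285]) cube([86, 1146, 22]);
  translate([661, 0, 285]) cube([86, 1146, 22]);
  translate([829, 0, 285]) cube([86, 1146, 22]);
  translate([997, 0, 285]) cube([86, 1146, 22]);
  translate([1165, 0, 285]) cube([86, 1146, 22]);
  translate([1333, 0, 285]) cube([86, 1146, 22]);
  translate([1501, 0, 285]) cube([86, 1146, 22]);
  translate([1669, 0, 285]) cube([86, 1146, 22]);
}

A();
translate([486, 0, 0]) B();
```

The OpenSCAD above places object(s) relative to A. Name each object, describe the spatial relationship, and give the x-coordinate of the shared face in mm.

The picture frame's +x face and the bed frame's −x face are both at x = 486 mm.

A is a picture frame. B is a bed frame. The bed frame is against the picture frame's +x side, with their −y faces flush. The x-coordinate of the shared face is 486 mm.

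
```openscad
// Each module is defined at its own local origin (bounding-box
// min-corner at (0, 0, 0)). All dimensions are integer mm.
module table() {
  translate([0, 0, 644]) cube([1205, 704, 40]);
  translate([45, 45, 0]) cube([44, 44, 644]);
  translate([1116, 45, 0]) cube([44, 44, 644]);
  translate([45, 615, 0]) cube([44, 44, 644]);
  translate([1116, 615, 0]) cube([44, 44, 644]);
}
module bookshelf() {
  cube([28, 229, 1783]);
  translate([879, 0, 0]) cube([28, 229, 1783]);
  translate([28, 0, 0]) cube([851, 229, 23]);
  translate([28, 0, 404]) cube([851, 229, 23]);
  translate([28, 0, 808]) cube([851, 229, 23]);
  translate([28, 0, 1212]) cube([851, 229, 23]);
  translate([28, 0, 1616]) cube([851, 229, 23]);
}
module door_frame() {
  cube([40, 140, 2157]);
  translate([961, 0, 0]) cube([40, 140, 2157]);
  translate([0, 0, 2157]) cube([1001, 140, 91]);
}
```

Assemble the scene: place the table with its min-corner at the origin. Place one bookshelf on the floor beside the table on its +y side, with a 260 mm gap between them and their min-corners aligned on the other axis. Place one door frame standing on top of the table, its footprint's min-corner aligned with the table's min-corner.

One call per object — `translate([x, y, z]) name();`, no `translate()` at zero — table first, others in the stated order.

table();
translate([0, 964, 0]) bookshelf();
translate([0, 0, 684]) door_frame();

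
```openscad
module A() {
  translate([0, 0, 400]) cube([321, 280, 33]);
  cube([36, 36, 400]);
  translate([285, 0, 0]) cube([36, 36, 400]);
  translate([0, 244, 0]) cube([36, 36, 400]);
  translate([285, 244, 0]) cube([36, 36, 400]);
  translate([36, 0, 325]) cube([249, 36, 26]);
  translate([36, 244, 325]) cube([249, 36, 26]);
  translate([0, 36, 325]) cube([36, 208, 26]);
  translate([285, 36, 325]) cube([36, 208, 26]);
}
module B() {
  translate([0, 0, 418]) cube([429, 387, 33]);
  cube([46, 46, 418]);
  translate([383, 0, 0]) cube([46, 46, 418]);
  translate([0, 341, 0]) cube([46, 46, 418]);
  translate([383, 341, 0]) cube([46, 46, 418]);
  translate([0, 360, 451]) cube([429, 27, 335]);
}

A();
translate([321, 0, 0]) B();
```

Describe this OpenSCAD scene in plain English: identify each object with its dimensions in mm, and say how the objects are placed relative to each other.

A is a four-legged stool. The seat is a 321×280×33 mm slab whose top surface is at z = 433 mm; four square legs, each 36×36 mm in cross-section, run from the floor (z = 0) to the underside of the seat, each flush with a corner of the seat. Four stretchers, 36 mm wide and 26 mm tall, connect adjacent legs with their undersides at z = 325 mm, each running between the inner faces of the legs it joins and aligned with the legs' outer faces on the other axis.

B is a chair. The seat is a 429×387×33 mm slab with its top at z = 451 mm, on four 46×46 mm corner legs (flush with the seat edges, standing on z = 0). A flat backrest 27 mm thick, 335 mm tall, spans the full seat width and rises from the seat top along its +y edge, rear face flush with the rear of the seat.

The chair is against the stool's +x side, with their −y faces flush.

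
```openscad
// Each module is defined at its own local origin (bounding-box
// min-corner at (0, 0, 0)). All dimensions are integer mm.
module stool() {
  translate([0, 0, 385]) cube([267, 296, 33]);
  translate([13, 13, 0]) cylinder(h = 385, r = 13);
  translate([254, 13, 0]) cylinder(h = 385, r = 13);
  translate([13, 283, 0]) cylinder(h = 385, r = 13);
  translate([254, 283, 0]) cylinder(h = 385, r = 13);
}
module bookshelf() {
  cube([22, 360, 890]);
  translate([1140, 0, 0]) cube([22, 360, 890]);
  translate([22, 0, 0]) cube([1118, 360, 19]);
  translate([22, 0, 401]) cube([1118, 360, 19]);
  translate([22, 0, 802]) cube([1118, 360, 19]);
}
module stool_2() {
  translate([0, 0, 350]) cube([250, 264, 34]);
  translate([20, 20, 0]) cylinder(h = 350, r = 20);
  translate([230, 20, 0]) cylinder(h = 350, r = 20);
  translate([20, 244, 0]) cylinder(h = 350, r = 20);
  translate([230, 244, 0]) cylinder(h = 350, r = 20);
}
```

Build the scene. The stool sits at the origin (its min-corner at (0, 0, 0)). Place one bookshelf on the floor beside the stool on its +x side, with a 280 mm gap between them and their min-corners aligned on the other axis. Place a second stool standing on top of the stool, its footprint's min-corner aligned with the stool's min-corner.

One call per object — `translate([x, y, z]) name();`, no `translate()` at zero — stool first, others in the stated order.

stool();
translate([547, 0, 0]) bookshelf();
translate([0, 0, 418]) stool_2();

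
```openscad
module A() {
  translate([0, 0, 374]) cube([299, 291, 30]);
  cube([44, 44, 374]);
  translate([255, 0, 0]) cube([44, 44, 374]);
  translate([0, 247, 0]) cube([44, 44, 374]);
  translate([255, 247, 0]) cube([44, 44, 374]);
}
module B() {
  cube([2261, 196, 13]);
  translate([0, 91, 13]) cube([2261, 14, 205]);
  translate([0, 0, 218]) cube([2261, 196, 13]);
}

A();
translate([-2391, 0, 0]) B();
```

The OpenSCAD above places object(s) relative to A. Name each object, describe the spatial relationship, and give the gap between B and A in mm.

The I-beam's nearest face is 130 mm from the stool's −x face.

A is a stool. B is an I-beam. The I-beam is on the floor beside the stool on its −x side. The gap between the I-beam and the stool is 130 mm.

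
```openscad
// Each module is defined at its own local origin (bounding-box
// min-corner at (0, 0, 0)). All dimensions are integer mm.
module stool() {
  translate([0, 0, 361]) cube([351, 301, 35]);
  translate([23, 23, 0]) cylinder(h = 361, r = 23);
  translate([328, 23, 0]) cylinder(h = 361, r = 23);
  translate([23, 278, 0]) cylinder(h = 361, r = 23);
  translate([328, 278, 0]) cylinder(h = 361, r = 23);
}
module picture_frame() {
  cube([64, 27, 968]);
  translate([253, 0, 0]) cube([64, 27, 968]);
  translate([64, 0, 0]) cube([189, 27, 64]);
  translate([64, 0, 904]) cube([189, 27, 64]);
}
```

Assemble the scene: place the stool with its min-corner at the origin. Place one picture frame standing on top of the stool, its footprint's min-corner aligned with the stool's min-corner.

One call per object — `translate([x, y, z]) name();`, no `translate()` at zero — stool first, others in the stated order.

stool();
translate([0, 0, 396]) picture_frame();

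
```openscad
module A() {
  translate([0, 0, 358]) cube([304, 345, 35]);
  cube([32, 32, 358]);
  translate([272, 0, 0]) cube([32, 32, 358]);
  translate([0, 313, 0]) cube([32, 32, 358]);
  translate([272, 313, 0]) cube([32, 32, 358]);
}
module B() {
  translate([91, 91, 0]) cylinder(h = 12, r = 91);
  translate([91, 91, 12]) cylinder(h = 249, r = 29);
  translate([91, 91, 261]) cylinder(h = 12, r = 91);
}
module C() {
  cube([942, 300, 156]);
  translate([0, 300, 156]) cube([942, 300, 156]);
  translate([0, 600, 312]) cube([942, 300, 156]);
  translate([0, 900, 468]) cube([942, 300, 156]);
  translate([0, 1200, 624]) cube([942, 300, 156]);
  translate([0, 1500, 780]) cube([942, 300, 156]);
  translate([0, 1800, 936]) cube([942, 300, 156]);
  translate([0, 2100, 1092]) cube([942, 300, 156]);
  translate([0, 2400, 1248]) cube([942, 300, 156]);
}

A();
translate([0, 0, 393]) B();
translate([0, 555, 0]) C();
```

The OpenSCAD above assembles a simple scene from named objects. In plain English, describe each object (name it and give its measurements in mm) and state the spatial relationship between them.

A is a four-legged stool. The seat is a 304×345×35 mm slab whose top surface is at z = 393 mm; four square legs, each 32×32 mm in cross-section, run from the floor (z = 0) to the underside of the seat, each flush with a corner of the seat.

B is a spool: two coaxial disc flanges of radius 91 mm and thickness 12 mm, joined by a core cylinder of radius 29 mm and height 249 mm. The lower flange rests on z = 0 and the three cylinders share a vertical axis.

C is a run of 9 identical solid stair steps. Each tread is 942×300 mm and each step block is 156 mm high. Step 1 rests on the floor; step k is offset from step 1 by (k−1)×300 mm in y and (k−1)×156 mm in z.

The spool is on top of the stool. The staircase is on the floor beside the stool on its +y side.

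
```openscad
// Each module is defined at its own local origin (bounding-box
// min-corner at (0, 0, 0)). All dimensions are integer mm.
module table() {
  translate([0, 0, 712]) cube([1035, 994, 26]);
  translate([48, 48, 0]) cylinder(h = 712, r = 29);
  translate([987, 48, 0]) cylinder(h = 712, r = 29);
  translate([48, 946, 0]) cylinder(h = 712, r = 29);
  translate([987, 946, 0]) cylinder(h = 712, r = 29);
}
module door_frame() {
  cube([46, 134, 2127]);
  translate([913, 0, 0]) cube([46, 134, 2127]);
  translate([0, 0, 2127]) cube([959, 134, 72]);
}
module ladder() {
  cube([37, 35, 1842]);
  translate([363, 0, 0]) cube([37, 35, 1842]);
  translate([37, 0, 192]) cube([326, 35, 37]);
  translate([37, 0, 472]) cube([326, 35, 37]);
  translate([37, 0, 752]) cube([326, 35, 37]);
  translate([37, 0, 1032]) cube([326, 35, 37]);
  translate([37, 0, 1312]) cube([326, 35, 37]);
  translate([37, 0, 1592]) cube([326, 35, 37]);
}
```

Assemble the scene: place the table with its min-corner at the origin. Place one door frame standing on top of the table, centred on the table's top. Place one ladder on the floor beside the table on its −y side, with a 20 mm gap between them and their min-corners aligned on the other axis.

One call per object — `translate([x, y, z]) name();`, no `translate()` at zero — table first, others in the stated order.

table();
translate([38, 430, 738]) door_frame();
translate([0, -55, 0]) ladder();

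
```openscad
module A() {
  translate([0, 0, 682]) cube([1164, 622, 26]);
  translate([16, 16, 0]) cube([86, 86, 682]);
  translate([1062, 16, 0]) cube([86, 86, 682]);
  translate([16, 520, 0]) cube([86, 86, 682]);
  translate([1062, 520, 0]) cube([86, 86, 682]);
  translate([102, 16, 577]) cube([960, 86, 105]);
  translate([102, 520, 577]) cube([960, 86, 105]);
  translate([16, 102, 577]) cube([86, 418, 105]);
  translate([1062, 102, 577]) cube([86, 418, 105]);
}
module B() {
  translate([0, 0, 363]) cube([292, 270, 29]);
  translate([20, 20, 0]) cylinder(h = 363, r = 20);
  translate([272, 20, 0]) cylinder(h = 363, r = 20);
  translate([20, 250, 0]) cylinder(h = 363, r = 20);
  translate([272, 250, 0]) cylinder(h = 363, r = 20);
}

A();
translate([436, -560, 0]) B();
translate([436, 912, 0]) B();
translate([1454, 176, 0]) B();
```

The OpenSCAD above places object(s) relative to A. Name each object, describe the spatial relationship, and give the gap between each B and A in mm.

A is a table. B is a stool. Three stools sit around the table at the −y, +y, +x sides. The gap between each stool and the table is 290 mm.

Each stool's nearest face is 290 mm from the table's bounding box.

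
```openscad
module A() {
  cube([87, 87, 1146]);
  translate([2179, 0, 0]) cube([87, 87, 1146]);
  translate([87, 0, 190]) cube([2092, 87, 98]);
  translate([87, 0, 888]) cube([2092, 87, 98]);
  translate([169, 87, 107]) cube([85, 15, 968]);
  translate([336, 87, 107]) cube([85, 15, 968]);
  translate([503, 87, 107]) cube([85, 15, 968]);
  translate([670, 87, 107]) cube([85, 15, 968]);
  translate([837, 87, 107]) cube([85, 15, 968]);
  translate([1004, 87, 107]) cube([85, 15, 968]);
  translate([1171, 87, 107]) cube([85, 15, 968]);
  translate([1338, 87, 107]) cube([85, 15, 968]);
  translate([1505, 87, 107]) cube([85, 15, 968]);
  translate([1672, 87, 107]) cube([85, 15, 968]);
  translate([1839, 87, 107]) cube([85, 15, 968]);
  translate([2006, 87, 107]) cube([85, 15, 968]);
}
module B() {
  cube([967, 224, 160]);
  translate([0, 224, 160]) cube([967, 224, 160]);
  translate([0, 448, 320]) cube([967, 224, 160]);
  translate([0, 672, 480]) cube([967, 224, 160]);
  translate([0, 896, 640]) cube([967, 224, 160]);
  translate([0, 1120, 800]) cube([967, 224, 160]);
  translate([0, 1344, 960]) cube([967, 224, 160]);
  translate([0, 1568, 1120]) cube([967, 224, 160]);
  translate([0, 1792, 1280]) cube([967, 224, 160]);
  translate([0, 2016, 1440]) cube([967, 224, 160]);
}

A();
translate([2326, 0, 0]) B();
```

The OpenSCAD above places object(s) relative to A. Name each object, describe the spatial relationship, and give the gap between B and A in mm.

A is a fence section. B is a staircase. The staircase is on the floor beside the fence section on its +x side. The gap between the staircase and the fence section is 60 mm.

The staircase's nearest face is 60 mm from the fence section's +x face.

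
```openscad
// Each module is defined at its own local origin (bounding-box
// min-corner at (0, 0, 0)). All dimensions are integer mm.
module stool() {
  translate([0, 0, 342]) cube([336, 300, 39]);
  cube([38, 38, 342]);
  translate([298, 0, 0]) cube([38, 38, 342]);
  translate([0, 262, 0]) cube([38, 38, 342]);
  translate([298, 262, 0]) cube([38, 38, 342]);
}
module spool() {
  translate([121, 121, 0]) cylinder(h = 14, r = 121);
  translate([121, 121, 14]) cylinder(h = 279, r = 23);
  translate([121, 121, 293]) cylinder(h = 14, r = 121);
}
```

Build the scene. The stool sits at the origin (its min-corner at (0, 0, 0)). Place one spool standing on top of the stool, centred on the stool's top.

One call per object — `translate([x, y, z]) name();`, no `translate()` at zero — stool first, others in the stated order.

stool();
translate([47, 29, 381]) spool();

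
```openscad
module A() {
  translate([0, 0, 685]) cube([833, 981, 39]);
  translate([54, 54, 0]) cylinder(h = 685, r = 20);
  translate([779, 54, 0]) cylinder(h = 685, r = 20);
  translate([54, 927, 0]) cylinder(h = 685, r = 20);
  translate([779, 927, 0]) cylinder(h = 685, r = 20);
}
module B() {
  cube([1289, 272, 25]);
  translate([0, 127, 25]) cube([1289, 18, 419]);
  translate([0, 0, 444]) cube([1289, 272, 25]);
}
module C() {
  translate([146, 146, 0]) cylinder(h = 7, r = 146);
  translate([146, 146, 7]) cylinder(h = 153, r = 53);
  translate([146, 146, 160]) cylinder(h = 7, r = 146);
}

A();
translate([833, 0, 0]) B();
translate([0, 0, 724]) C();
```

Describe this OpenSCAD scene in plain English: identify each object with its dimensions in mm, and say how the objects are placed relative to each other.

A is a rectangular dining table. The top is 833×981×39 mm with its upper surface at z = 724 mm. It stands on four round legs of 40 mm diameter, each leg's bounding box inset 34 mm from the nearest pair of top edges, running from the floor to the underside of the top.

B is an I-beam lying along x, 1289 mm long. Overall section height 469 mm. Two flanges 272 mm wide (y) and 25 mm thick, one on the floor and one at the top; a web 18 mm thick runs between them, centred on the flange width.

C is a spool: two coaxial disc flanges of radius 146 mm and thickness 7 mm, joined by a core cylinder of radius 53 mm and height 153 mm. The lower flange rests on z = 0 and the three cylinders share a vertical axis.

The I-beam is against the table's +x side, with their −y faces flush. The spool is on top of the table.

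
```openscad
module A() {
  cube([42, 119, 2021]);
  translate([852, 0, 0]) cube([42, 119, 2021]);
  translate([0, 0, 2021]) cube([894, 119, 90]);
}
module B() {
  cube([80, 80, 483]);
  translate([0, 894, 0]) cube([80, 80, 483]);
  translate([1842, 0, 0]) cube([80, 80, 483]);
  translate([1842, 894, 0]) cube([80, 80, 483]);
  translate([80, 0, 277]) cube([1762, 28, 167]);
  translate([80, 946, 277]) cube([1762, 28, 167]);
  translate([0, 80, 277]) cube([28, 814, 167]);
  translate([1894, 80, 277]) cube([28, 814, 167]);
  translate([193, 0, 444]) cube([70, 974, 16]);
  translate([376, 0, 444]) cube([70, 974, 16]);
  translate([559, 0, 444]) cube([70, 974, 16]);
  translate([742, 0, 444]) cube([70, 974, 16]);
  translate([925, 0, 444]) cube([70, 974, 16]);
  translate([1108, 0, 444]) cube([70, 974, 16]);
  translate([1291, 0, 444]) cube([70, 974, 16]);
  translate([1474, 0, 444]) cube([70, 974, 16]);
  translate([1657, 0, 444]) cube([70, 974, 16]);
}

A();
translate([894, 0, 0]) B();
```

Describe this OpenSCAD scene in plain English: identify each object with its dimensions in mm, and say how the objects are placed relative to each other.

A is a rectangular door frame: two vertical jambs of 42×119 mm section, 2021 mm tall, with a clear opening 810 mm wide between their inner faces. A header 90 mm tall and 119 mm deep lies on top of the jambs and spans the full outside width.

B is a bed frame 1922 mm long (x) by 974 mm wide (y). Four 80×80 mm corner posts, 483 mm tall, at the corners of the footprint. Four rails of 28 mm thickness and 167 mm height run between adjacent posts with their undersides at z = 277 mm, their outer faces flush with the outside of the frame (the two x-running rails run between the posts' inner faces; the two y-running rails run between the posts' inner faces). 9 slats, each 70 mm wide (x) and 16 mm thick, lie across the top of the two x-running rails, running the full 974 mm width of the frame in y; the slats are evenly spaced along x between the inner faces of the end posts with equal gaps (rounded down to the nearest mm) at the −x end and between each pair — any rounding remainder accumulates at the +x end.

The bed frame is against the door frame's +x side, with their −y faces flush.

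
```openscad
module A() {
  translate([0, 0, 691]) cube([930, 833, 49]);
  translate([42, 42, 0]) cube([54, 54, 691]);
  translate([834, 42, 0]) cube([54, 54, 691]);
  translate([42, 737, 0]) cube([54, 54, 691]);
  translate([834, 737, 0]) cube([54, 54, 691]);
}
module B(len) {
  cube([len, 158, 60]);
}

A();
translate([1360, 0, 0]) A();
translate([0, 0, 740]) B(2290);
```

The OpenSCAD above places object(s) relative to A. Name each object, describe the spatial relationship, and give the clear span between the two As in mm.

Second table starts at x = 1360; first ends at x = 930; clear span = 1360 − 930 = 430 mm.

A is a table. B is a beam. A beam spans the tops of two tables. The clear span between the two tables is 430 mm.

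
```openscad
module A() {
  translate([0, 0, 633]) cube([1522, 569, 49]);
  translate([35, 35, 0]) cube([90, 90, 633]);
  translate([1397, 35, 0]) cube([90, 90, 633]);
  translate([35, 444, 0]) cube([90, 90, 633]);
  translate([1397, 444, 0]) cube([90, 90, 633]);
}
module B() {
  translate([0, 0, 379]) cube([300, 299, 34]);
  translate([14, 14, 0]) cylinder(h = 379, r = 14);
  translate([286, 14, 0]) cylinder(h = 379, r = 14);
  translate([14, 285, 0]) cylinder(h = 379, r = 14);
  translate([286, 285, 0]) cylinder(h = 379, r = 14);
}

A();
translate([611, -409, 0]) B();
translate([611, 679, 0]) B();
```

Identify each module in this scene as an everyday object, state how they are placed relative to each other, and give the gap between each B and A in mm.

Each stool's nearest face is 110 mm from the table's bounding box.

A is a table. B is a stool. Two stools sit around the table at the −y, +y sides. The gap between each stool and the table is 110 mm.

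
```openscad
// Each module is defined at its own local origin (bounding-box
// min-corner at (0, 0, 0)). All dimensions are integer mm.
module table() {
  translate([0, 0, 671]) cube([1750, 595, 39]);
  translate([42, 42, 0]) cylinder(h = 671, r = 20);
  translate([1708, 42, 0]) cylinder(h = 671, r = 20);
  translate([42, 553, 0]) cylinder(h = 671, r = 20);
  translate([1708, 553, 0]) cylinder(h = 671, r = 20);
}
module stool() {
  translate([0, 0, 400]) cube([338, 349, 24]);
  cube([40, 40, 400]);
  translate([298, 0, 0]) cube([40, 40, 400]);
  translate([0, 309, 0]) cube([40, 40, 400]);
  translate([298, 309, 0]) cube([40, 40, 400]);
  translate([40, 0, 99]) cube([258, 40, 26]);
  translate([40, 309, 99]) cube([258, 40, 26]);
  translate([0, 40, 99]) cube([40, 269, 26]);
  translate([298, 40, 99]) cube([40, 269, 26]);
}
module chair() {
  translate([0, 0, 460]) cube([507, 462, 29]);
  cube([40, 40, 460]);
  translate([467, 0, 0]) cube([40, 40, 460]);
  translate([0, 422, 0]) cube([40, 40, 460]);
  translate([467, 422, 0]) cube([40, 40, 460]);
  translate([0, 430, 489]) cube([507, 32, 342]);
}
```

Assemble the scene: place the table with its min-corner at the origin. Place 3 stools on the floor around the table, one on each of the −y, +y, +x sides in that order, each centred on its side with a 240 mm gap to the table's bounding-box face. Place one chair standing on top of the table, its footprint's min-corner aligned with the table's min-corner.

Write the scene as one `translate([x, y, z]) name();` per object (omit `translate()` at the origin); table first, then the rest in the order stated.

table();
translate([706, -589, 0]) stool();
translate([706, 835, 0]) stool();
translate([1990, 123, 0]) stool();
translate([0, 0, 710]) chair();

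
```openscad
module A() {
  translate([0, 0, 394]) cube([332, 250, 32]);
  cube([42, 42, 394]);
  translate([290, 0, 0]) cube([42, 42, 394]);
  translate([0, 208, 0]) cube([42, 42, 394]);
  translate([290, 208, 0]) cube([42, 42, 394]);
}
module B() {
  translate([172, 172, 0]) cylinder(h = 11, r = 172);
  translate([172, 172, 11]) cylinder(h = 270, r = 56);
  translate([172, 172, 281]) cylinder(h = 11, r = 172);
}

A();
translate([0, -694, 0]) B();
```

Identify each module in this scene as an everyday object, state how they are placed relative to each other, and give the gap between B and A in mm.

The spool's nearest face is 350 mm from the stool's −y face.

A is a stool. B is a spool. The spool is on the floor beside the stool on its −y side. The gap between the spool and the stool is 350 mm.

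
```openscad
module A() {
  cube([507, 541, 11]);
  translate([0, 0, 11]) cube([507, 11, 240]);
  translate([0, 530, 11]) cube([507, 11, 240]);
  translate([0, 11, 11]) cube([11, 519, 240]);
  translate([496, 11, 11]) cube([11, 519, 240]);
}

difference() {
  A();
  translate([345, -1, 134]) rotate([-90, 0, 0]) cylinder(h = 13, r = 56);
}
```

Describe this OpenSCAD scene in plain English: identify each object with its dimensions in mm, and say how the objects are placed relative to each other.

A is an open-topped rectangular box: outside dimensions 507×541×251 mm, with a uniform wall and base thickness of 11 mm. The base is a full 507×541 slab on the floor; four walls sit on top of the base. The front and back walls (the −y and +y sides) span the full width; the two side walls fit between them.

The open box has a circular hole of radius 56 mm through its front wall, centred at (x = 345, z = 134).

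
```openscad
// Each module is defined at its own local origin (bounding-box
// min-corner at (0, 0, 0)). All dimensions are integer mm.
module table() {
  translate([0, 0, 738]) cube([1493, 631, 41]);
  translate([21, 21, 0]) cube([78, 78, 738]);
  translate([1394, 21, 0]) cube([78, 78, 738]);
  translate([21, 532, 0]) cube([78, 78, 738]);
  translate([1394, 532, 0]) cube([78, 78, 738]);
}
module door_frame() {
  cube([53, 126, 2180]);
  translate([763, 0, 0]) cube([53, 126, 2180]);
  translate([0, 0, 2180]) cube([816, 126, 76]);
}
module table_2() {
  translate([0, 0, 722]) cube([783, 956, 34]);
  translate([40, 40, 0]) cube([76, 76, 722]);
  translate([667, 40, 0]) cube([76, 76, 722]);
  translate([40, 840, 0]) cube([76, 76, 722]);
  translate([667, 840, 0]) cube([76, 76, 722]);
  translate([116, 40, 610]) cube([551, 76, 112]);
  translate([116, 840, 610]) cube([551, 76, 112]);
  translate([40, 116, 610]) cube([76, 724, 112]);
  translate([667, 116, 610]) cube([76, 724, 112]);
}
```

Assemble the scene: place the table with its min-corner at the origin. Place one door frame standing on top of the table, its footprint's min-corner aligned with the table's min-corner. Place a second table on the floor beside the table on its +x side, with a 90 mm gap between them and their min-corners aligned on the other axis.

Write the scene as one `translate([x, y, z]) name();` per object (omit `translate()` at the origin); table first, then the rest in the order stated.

table();
translate([0, 0, 779]) door_frame();
translate([1583, 0, 0]) table_2();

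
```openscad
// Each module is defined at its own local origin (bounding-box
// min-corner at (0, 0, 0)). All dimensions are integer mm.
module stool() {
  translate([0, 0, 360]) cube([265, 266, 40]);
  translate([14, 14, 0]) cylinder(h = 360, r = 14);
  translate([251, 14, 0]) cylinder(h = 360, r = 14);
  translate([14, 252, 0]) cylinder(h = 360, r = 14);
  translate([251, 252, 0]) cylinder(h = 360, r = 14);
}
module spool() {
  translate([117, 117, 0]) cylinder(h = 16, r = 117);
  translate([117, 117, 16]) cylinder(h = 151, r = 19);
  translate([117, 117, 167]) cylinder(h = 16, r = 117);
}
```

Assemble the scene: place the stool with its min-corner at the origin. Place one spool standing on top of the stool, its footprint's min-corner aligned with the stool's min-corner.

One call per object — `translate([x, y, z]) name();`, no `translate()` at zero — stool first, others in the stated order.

stool();
translate([0, 0, 400]) spool();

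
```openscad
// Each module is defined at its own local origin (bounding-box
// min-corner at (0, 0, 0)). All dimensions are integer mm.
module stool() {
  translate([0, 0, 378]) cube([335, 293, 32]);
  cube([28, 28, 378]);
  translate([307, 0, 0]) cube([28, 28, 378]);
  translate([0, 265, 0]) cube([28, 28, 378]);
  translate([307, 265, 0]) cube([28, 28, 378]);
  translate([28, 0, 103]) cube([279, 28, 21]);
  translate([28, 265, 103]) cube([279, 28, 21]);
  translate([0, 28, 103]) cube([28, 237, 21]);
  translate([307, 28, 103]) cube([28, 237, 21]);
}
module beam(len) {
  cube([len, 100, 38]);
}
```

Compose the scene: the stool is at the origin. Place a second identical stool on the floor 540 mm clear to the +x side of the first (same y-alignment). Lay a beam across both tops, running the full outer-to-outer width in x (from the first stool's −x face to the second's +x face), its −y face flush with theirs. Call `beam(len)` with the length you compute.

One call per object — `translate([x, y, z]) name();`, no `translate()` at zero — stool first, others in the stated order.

stool();
translate([875, 0, 0]) stool();
translate([0, 0, 410]) beam(1210);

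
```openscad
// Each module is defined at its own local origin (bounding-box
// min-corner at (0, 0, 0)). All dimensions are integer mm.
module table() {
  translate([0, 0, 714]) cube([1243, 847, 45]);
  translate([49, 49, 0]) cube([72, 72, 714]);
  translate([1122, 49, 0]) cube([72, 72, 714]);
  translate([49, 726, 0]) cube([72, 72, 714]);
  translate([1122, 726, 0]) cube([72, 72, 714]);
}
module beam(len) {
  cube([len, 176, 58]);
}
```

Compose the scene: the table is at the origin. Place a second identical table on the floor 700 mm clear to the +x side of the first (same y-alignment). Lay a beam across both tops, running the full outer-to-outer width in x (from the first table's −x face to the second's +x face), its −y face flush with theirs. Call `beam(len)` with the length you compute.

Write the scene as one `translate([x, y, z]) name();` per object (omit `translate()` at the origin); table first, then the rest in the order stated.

table();
translate([1943, 0, 0]) table();
translate([0, 0, 759]) beam(3186);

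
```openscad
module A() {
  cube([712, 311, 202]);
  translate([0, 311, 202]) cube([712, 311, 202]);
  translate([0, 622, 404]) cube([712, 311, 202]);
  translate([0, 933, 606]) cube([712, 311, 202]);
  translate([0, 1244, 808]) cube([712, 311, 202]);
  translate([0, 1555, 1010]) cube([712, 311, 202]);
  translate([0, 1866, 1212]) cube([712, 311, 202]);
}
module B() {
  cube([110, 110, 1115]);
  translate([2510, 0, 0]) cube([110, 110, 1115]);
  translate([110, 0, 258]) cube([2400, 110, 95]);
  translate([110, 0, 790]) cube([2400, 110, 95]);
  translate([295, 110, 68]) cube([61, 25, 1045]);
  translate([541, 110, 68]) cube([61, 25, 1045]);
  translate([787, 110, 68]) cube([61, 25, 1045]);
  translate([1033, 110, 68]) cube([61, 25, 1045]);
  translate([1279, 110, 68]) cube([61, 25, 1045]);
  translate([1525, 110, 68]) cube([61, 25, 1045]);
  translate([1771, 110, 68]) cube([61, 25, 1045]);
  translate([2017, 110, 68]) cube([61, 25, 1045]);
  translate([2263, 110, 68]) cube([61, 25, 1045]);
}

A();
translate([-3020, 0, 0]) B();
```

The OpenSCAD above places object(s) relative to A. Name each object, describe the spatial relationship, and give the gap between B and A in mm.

The fence section's nearest face is 400 mm from the staircase's −x face.

A is a staircase. B is a fence section. The fence section is on the floor beside the staircase on its −x side. The gap between the fence section and the staircase is 400 mm.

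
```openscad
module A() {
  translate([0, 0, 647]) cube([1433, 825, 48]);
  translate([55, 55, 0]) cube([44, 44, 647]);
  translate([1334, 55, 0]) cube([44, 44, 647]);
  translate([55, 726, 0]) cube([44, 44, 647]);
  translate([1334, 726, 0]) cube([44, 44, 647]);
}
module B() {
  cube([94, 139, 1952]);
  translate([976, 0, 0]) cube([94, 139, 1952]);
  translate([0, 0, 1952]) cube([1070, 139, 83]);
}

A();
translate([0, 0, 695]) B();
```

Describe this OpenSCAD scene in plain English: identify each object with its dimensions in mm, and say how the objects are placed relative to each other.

A is a rectangular dining table. The top is 1433×825×48 mm with its upper surface at z = 695 mm. It stands on four 44×44 mm square legs, each inset 55 mm from the nearest pair of top edges, running from the floor to the underside of the top.

B is a rectangular door frame: two vertical jambs of 94×139 mm section, 1952 mm tall, with a clear opening 882 mm wide between their inner faces. A header 83 mm tall and 139 mm deep lies on top of the jambs and spans the full outside width.

The door frame is on top of the table.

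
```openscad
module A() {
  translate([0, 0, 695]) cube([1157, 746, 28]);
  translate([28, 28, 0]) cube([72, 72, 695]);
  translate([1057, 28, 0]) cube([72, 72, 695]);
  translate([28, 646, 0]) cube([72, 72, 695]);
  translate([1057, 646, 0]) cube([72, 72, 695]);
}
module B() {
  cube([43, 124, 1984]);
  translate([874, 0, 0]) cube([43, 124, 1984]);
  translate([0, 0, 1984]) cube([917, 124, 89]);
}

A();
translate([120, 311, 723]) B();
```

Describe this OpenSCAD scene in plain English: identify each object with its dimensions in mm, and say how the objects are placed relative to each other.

A is a table with a 1157×746 mm rectangular top, 28 mm thick, top surface at z = 723 mm, supported by four 72×72 mm square legs, each inset 28 mm from the nearest pair of top edges, running from the floor.

B is a rectangular door frame: two vertical jambs of 43×124 mm section, 1984 mm tall, with a clear opening 831 mm wide between their inner faces. A header 89 mm tall and 124 mm deep lies on top of the jambs and spans the full outside width.

The door frame is on top of the table, centred.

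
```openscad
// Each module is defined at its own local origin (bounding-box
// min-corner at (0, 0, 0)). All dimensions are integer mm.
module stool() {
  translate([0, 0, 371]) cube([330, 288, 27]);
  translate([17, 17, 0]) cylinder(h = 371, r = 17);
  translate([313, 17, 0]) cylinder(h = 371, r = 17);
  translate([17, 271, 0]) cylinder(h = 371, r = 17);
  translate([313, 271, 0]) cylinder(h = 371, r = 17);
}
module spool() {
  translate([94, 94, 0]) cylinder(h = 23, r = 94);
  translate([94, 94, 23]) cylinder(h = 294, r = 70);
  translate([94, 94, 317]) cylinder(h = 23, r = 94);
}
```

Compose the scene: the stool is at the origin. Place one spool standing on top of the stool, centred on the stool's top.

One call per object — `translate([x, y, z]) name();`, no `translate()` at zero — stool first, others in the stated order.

stool();
translate([71, 50, 398]) spool();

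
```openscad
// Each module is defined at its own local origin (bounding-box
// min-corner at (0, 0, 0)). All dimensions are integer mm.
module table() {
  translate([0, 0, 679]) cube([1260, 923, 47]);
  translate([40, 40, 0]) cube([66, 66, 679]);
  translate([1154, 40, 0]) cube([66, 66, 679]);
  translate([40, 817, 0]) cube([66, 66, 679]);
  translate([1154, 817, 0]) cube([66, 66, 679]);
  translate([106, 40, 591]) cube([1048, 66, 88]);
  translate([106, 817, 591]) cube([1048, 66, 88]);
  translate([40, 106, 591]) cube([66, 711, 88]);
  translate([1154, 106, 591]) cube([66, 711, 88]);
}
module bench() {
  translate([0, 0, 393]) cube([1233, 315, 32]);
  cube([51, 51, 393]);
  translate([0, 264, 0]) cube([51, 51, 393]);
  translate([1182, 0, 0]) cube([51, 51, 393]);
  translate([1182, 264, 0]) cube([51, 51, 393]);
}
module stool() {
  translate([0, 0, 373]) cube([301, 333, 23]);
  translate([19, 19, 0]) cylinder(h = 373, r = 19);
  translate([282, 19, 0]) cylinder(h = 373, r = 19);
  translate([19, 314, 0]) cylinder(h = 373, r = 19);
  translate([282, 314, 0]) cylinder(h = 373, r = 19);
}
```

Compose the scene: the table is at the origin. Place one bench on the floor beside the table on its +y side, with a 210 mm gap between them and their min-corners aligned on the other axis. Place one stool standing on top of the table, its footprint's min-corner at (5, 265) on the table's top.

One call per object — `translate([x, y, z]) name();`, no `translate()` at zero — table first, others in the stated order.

table();
translate([0, 1133, 0]) bench();
translate([5, 265, 726]) stool();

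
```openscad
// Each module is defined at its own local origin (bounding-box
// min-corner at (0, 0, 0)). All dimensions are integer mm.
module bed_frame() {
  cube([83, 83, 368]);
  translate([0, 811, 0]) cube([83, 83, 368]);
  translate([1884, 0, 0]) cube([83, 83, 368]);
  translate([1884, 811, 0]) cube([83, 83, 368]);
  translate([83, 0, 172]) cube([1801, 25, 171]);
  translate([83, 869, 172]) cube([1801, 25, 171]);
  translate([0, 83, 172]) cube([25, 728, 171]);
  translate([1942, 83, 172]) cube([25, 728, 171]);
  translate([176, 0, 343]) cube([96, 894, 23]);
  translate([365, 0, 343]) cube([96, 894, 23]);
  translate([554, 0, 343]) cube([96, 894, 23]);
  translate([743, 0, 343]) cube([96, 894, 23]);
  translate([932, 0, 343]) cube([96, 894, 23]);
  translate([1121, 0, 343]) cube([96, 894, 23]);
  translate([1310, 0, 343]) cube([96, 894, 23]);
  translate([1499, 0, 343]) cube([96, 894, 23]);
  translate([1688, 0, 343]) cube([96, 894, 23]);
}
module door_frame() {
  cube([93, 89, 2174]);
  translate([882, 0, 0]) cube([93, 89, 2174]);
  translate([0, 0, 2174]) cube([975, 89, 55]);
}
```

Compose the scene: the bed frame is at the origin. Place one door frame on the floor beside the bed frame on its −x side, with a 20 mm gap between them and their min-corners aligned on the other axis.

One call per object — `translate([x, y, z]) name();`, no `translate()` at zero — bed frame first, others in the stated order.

bed_frame();
translate([-995, 0, 0]) door_frame();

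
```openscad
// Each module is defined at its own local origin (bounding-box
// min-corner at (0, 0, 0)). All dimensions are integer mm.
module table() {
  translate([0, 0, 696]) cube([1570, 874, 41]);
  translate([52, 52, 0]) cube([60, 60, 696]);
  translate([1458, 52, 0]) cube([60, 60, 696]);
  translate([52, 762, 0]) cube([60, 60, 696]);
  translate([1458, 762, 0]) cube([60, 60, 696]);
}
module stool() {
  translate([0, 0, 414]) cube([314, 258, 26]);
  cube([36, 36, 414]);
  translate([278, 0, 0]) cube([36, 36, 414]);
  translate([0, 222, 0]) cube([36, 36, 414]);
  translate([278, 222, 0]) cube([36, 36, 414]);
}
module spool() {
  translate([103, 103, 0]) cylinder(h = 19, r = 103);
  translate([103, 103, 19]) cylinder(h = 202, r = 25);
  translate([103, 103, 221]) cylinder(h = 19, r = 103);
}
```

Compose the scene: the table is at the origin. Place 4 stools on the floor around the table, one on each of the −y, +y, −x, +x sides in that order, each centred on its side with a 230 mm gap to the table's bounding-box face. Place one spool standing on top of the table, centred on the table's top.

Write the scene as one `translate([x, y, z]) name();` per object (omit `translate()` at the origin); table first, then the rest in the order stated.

table();
translate([628, -488, 0]) stool();
translate([628, 1104, 0]) stool();
translate([-544, 308, 0]) stool();
translate([1800, 308, 0]) stool();
translate([682, 334, 737]) spool();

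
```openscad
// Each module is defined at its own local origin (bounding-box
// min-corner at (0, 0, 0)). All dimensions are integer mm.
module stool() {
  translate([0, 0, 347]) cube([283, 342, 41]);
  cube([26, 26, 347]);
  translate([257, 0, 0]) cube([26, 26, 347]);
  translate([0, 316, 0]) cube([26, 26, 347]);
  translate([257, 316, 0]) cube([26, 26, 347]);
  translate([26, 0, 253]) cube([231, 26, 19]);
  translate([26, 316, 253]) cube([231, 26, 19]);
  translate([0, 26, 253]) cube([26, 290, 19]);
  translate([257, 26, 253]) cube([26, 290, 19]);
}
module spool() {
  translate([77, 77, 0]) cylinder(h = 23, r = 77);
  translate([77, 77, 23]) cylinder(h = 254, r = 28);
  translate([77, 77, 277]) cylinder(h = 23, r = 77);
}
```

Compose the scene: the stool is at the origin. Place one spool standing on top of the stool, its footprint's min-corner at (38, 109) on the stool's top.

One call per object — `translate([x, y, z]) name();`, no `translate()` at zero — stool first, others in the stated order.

stool();
translate([38, 109, 388]) spool();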